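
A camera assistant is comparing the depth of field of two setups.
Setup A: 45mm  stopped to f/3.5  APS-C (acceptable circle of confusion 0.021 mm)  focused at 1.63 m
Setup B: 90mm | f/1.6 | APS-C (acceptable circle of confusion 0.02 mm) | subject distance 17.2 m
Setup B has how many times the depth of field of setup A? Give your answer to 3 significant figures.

Setup A: H = 45²/(3.5×0.021) + 45 ≈ 27596.0 mm; DoF = Df − Dn = 1729.50 − 1541.33 ≈ 188.17 mm.
Setup B: H = 90²/(1.6×0.02) + 90 ≈ 253215.0 mm; DoF = Df − Dn = 18446.9 − 16111.0 ≈ 2335.9 mm.
Ratio = 2335.9 / 188.17 ≈ 12.4.

12.4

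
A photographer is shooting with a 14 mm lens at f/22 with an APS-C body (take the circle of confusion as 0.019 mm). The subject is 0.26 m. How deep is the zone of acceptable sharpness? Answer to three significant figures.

Hyperfocal distance H = f²/(N·c) + f = 14²/(22 × 0.019) + 14 = 196/0.418 + 14 ≈ 482.9 mm ≈ 0.483 m.
Near limit Dn = s·(H − f)/(H + s − 2f) = 260 × (482.9 − 14) / (482.9 + 260 − 2 × 14) = 260 × 468.9 / 714.9 ≈ 170.53 mm.
Far limit Df = s·(H − f)/(H − s) = 260 × (482.9 − 14) / (482.9 − 260) = 260 × 468.9 / 222.9 ≈ 546.95 mm.
Depth of field = Df − Dn = 546.95 − 170.53 ≈ 376.42 mm.

376 mm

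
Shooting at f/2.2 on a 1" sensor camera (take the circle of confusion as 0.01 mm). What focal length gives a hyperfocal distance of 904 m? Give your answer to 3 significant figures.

From H = f²/(N·c) + f, with f ≪ H: f ≈ √(H·N·c) = √(904000 × 2.2 × 0.01) = √19888 ≈ 141.0 mm.
The +f correction barely moves this — solving exactly, f² + N·c·f − N·c·H = 0 ⇒ f = (−N·c + √((N·c)² + 4·N·c·H))/2 = (−0.022 + √79552)/2 ≈ 141.01 mm, so f ≈ 141 mm.

141 mm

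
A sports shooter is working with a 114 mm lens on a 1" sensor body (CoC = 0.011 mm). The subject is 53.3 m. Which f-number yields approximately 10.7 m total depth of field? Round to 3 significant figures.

Write h = H − f = f²/(N·c). The thin-lens limits are Dn = s·h/(h + (s−f)) and Df = s·h/(h − (s−f)), so DoF = Df − Dn = 2·s·(s−f)·h / (h² − (s−f)²).
That is a quadratic in h: DoF·h² − 2·s·(s−f)·h − DoF·(s−f)² = 0 ⇒ h = (s−f)·(s + √(s² + DoF²)) / DoF = 53186 × (53300 + √(53300² + 10700²)) / 10700 = 53186 × (53300 + 54363.4) / 10700 ≈ 535158 mm.
Then N = f²/(c·h) = 114² / (0.011 × 535158) = 12996 / 5886.7 ≈ 2.21.

f/2.21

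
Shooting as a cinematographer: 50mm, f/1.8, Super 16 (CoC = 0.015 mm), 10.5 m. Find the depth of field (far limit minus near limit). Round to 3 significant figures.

2.40 m

Hyperfocal distance H = f²/(N·c) + f = 50²/(1.8 × 0.015) + 50 = 2500/0.027 + 50 ≈ 92642.6 mm ≈ 92.64 m.
Near limit Dn = s·(H − f)/(H + s − 2f) = 10500 × (92642.6 − 50) / (92642.6 + 10500 − 2 × 50) = 10500 × 92592.6 / 103042.6 ≈ 9435.1 mm.
Far limit Df = s·(H − f)/(H − s) = 10500 × (92642.6 − 50) / (92642.6 − 10500) = 10500 × 92592.6 / 82142.6 ≈ 11835.8 mm.
Depth of field = Df − Dn = 11835.8 − 9435.1 ≈ 2400.7 mm ≈ 2.40 m.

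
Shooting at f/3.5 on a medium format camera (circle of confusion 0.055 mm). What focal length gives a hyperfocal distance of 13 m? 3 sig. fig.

49.9 mm

From H = f²/(N·c) + f, with f ≪ H: f ≈ √(H·N·c) = √(13000 × 3.5 × 0.055) = √2502.5 ≈ 50.02 mm.
Exact: f² + N·c·f − N·c·H = 0 ⇒ f = (−N·c + √((N·c)² + 4·N·c·H))/2 = (−0.1925 + √10010)/2 ≈ 49.929 mm ≈ 49.9 mm.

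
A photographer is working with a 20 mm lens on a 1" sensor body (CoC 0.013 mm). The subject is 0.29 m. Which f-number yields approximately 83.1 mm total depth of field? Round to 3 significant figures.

Write h = H − f = f²/(N·c). The thin-lens limits are Dn = s·h/(h + (s−f)) and Df = s·h/(h − (s−f)), so DoF = Df − Dn = 2·s·(s−f)·h / (h² − (s−f)²).
That is a quadratic in h: DoF·h² − 2·s·(s−f)·h − DoF·(s−f)² = 0 ⇒ h = (s−f)·(s + √(s² + DoF²)) / DoF = 270 × (290 + √(290² + 83.1²)) / 83.1 = 270 × (290 + 301.671) / 83.1 ≈ 1922.4 mm.
Then N = f²/(c·h) = 20² / (0.013 × 1922.4) = 400 / 24.991 ≈ 16.

f/16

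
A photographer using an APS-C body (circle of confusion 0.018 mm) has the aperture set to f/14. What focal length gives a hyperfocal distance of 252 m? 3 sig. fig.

252 mm

From H = f²/(N·c) + f, with f ≪ H: f ≈ √(H·N·c) = √(252000 × 14 × 0.018) = √63504 ≈ 252.0 mm.
The +f correction barely moves this — solving exactly, f² + N·c·f − N·c·H = 0 ⇒ f = (−N·c + √((N·c)² + 4·N·c·H))/2 = (−0.252 + √254016)/2 ≈ 251.87 mm, so f ≈ 252 mm.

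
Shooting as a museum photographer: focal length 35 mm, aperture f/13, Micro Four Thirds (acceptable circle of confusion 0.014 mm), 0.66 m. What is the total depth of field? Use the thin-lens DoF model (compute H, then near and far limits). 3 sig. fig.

Hyperfocal distance H = f²/(N·c) + f = 35²/(13 × 0.014) + 35 = 1225/0.182 + 35 ≈ 6765.8 mm ≈ 6.766 m.
Near limit Dn = s·(H − f)/(H + s − 2f) = 660 × (6765.8 − 35) / (6765.8 + 660 − 2 × 35) = 660 × 6730.8 / 7355.8 ≈ 603.92 mm.
Far limit Df = s·(H − f)/(H − s) = 660 × (6765.8 − 35) / (6765.8 − 660) = 660 × 6730.8 / 6105.8 ≈ 727.56 mm.
Depth of field = Df − Dn = 727.56 − 603.92 ≈ 123.64 mm.

124 mm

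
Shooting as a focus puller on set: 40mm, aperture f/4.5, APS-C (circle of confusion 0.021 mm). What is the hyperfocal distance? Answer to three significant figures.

Hyperfocal distance H = f²/(N·c) + f = 40²/(4.5 × 0.021) + 40 = 1600/0.0945 + 40 ≈ 16971.2 mm ≈ 17.0 m.

17.0 m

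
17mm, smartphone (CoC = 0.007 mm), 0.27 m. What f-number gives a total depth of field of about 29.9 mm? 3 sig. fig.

f/9.01

Write h = H − f = f²/(N·c). The thin-lens limits are Dn = s·h/(h + (s−f)) and Df = s·h/(h − (s−f)), so DoF = Df − Dn = 2·s·(s−f)·h / (h² − (s−f)²).
That is a quadratic in h: DoF·h² − 2·s·(s−f)·h − DoF·(s−f)² = 0 ⇒ h = (s−f)·(s + √(s² + DoF²)) / DoF = 253 × (270 + √(270² + 29.9²)) / 29.9 = 253 × (270 + 271.651) / 29.9 ≈ 4583.2 mm.
Then N = f²/(c·h) = 17² / (0.007 × 4583.2) = 289 / 32.082 ≈ 9.01.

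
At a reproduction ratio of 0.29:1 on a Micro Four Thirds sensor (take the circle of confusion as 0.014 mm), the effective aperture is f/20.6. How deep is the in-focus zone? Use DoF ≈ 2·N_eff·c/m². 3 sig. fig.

6.86 mm

At magnification m, DoF ≈ 2·N_eff·c/m² = 2 × 20.6 × 0.014 / 0.29² = 0.5768 / 0.0841 ≈ 6.86 mm.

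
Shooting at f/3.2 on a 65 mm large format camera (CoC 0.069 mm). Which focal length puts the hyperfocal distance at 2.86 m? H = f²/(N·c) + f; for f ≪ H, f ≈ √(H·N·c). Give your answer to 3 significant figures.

From H = f²/(N·c) + f, with f ≪ H: f ≈ √(H·N·c) = √(2860 × 3.2 × 0.069) = √631.49 ≈ 25.13 mm.
Exact: f² + N·c·f − N·c·H = 0 ⇒ f = (−N·c + √((N·c)² + 4·N·c·H))/2 = (−0.2208 + √2526.0)/2 ≈ 25.019 mm ≈ 25.0 mm.

25.0 mm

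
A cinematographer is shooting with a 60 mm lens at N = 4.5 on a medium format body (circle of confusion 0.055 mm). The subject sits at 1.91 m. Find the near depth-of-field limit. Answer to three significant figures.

Hyperfocal distance H = f²/(N·c) + f = 60²/(4.5 × 0.055) + 60 = 3600/0.2475 + 60 ≈ 14605.5 mm ≈ 14.61 m.
Near limit Dn = s·(H − f)/(H + s − 2f) = 1910 × (14605.5 − 60) / (14605.5 + 1910 − 2 × 60) = 1910 × 14545.5 / 16395.5 ≈ 1694.5 mm ≈ 1.69 m.

1.69 m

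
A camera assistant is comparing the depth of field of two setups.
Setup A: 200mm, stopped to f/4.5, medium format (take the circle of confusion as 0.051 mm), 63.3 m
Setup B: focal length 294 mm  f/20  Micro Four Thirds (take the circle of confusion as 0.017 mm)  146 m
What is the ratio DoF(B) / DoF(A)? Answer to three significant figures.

4.72

Setup A: H = 200²/(4.5×0.051) + 200 ≈ 174491.9 mm; DoF = Df − Dn = 99222 − 46475 ≈ 52747 mm.
Setup B: H = 294²/(20×0.017) + 294 ≈ 254517.5 mm; DoF = Df − Dn = 342034 − 92808 ≈ 249226 mm.
Ratio = 249226 / 52747 ≈ 4.72.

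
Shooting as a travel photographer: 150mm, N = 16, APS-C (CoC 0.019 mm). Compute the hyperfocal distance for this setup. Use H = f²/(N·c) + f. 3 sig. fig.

74.2 m

Hyperfocal distance H = f²/(N·c) + f = 150²/(16 × 0.019) + 150 = 22500/0.304 + 150 ≈ 74163.2 mm ≈ 74.2 m.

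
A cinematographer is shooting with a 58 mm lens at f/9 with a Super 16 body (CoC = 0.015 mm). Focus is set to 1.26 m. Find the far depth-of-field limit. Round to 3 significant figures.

Hyperfocal distance H = f²/(N·c) + f = 58²/(9 × 0.015) + 58 = 3364/0.135 + 58 ≈ 24976.5 mm ≈ 24.98 m.
Far limit Df = s·(H − f)/(H − s) = 1260 × (24976.5 − 58) / (24976.5 − 1260) = 1260 × 24918.5 / 23716.5 ≈ 1323.9 mm ≈ 1.32 m.

1.32 m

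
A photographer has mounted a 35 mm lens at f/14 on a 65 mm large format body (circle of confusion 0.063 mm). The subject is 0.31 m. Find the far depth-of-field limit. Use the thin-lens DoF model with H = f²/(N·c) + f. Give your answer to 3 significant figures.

387 mm

Hyperfocal distance H = f²/(N·c) + f = 35²/(14 × 0.063) + 35 = 1225/0.882 + 35 ≈ 1423.9 mm ≈ 1.424 m.
Far limit Df = s·(H − f)/(H − s) = 310 × (1423.9 − 35) / (1423.9 − 310) = 310 × 1388.9 / 1113.9 ≈ 386.53 mm.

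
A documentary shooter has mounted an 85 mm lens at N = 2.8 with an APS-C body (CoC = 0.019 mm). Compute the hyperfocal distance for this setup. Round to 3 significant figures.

136 m

Hyperfocal distance H = f²/(N·c) + f = 85²/(2.8 × 0.019) + 85 = 7225/0.0532 + 85 ≈ 135893.3 mm ≈ 136 m.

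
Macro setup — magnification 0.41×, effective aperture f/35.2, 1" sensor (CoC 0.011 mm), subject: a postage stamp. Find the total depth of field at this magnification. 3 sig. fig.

4.61 mm

At magnification m, DoF ≈ 2·N_eff·c/m² = 2 × 35.2 × 0.011 / 0.41² = 0.7744 / 0.1681 ≈ 4.61 mm.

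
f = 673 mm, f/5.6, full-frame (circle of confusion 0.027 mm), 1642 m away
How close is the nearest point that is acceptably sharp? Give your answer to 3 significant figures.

1060 m

Hyperfocal distance H = f²/(N·c) + f = 673²/(5.6 × 0.027) + 673 = 452929/0.1512 + 673 ≈ 2996235.2 mm ≈ 2996 m.
Near limit Dn = s·(H − f)/(H + s − 2f) = 1642000 × (2996235.2 − 673) / (2996235.2 + 1642000 − 2 × 673) = 1642000 × 2995562.2 / 4636889.2 ≈ 1060779 mm ≈ 1060 m.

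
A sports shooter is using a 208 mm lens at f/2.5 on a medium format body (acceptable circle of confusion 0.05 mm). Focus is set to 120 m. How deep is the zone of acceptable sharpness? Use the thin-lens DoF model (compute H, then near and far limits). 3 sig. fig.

94.4 m

Hyperfocal distance H = f²/(N·c) + f = 208²/(2.5 × 0.05) + 208 = 43264/0.125 + 208 ≈ 346320.0 mm ≈ 346.3 m.
Near limit Dn = s·(H − f)/(H + s − 2f) = 120000 × (346320.0 − 208) / (346320.0 + 120000 − 2 × 208) = 120000 × 346112.0 / 465904.0 ≈ 89146 mm.
Far limit Df = s·(H − f)/(H − s) = 120000 × (346320.0 − 208) / (346320.0 − 120000) = 120000 × 346112.0 / 226320.0 ≈ 183516 mm.
Depth of field = Df − Dn = 183516 − 89146 ≈ 94370 mm ≈ 94.4 m.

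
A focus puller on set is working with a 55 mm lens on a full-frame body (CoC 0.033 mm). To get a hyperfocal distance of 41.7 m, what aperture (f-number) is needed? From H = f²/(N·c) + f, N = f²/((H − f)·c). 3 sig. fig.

f/2.20

Rearrange H = f²/(N·c) + f for N: N = f² / ((H − f)·c).
N = 55² / ((41700 − 55) × 0.033) = 3025 / 1374 ≈ 2.20.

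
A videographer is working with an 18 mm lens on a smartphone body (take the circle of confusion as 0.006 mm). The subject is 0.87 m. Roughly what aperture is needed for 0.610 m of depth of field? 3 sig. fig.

Write h = H − f = f²/(N·c). The thin-lens limits are Dn = s·h/(h + (s−f)) and Df = s·h/(h − (s−f)), so DoF = Df − Dn = 2·s·(s−f)·h / (h² − (s−f)²).
That is a quadratic in h: DoF·h² − 2·s·(s−f)·h − DoF·(s−f)² = 0 ⇒ h = (s−f)·(s + √(s² + DoF²)) / DoF = 852 × (870 + √(870² + 610²)) / 610 = 852 × (870 + 1062.54) / 610 ≈ 2699.2 mm.
Then N = f²/(c·h) = 18² / (0.006 × 2699.2) = 324 / 16.195 ≈ 20.

f/20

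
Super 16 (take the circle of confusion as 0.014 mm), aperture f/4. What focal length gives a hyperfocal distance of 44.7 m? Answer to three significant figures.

From H = f²/(N·c) + f, with f ≪ H: f ≈ √(H·N·c) = √(44700 × 4 × 0.014) = √2503.2 ≈ 50.03 mm.
The +f correction barely moves this — solving exactly, f² + N·c·f − N·c·H = 0 ⇒ f = (−N·c + √((N·c)² + 4·N·c·H))/2 = (−0.056 + √10013)/2 ≈ 50.004 mm, so f ≈ 50.0 mm.

50.0 mm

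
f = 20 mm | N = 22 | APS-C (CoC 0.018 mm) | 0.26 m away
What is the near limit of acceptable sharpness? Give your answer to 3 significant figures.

Hyperfocal distance H = f²/(N·c) + f = 20²/(22 × 0.018) + 20 = 400/0.396 + 20 ≈ 1030.1 mm ≈ 1.030 m.
Near limit Dn = s·(H − f)/(H + s − 2f) = 260 × (1030.1 − 20) / (1030.1 + 260 − 2 × 20) = 260 × 1010.1 / 1250.1 ≈ 210.08 mm.

210 mm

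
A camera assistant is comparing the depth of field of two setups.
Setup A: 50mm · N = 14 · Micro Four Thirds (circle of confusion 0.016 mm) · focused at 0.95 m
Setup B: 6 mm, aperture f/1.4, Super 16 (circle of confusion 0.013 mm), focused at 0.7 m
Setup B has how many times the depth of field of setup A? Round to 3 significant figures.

3.63

Setup A: H = 50²/(14×0.016) + 50 ≈ 11210.7 mm; DoF = Df − Dn = 1033.33 − 879.11 ≈ 154.22 mm.
Setup B: H = 6²/(1.4×0.013) + 6 ≈ 1984.0 mm; DoF = Df − Dn = 1078.34 − 518.19 ≈ 560.15 mm.
Ratio = 560.15 / 154.22 ≈ 3.63.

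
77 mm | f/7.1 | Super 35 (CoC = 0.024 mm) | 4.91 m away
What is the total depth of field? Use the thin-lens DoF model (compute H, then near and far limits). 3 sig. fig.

Hyperfocal distance H = f²/(N·c) + f = 77²/(7.1 × 0.024) + 77 = 5929/0.1704 + 77 ≈ 34871.6 mm ≈ 34.87 m.
Near limit Dn = s·(H − f)/(H + s − 2f) = 4910 × (34871.6 − 77) / (34871.6 + 4910 − 2 × 77) = 4910 × 34794.6 / 39627.6 ≈ 4311.2 mm.
Far limit Df = s·(H − f)/(H − s) = 4910 × (34871.6 − 77) / (34871.6 − 4910) = 4910 × 34794.6 / 29961.6 ≈ 5702.0 mm.
Depth of field = Df − Dn = 5702.0 − 4311.2 ≈ 1390.8 mm ≈ 1.39 m.

1.39 m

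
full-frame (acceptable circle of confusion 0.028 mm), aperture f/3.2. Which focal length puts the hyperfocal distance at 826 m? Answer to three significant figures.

272 mm

From H = f²/(N·c) + f, with f ≪ H: f ≈ √(H·N·c) = √(826000 × 3.2 × 0.028) = √74010 ≈ 272.0 mm.
The +f correction barely moves this — solving exactly, f² + N·c·f − N·c·H = 0 ⇒ f = (−N·c + √((N·c)² + 4·N·c·H))/2 = (−0.0896 + √296038)/2 ≈ 272.00 mm, so f ≈ 272 mm.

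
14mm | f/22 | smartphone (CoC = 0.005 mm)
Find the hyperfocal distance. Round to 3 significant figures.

1.80 m

Hyperfocal distance H = f²/(N·c) + f = 14²/(22 × 0.005) + 14 = 196/0.11 + 14 ≈ 1795.8 mm ≈ 1.80 m.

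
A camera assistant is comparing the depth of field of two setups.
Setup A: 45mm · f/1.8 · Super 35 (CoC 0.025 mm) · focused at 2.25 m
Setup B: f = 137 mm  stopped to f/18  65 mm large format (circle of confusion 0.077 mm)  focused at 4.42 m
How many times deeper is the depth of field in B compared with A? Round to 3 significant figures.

Setup A: H = 45²/(1.8×0.025) + 45 ≈ 45045.0 mm; DoF = Df − Dn = 2365.93 − 2144.90 ≈ 221.03 mm.
Setup B: H = 137²/(18×0.077) + 137 ≈ 13678.8 mm; DoF = Df − Dn = 6464.6 − 3358.0 ≈ 3106.6 mm.
Ratio = 3106.6 / 221.03 ≈ 14.1.

14.1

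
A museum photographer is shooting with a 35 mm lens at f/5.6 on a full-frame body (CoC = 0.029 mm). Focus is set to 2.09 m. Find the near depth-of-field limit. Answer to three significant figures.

1.64 m

Hyperfocal distance H = f²/(N·c) + f = 35²/(5.6 × 0.029) + 35 = 1225/0.1624 + 35 ≈ 7578.1 mm ≈ 7.578 m.
Near limit Dn = s·(H − f)/(H + s − 2f) = 2090 × (7578.1 − 35) / (7578.1 + 2090 − 2 × 35) = 2090 × 7543.1 / 9598.1 ≈ 1642.5 mm ≈ 1.64 m.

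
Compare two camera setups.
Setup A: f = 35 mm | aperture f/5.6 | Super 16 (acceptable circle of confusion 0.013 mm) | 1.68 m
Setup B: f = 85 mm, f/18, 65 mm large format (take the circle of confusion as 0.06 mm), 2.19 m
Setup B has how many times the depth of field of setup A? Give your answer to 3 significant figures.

4.61

Setup A: H = 35²/(5.6×0.013) + 35 ≈ 16861.9 mm; DoF = Df − Dn = 1862.03 − 1530.39 ≈ 331.64 mm.
Setup B: H = 85²/(18×0.06) + 85 ≈ 6774.8 mm; DoF = Df − Dn = 3195.5 − 1665.8 ≈ 1529.7 mm.
Ratio = 1529.7 / 331.64 ≈ 4.61.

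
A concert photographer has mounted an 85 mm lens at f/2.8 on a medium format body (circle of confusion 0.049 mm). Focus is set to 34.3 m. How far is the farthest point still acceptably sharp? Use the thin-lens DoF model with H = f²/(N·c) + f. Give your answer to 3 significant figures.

97.9 m

Hyperfocal distance H = f²/(N·c) + f = 85²/(2.8 × 0.049) + 85 = 7225/0.1372 + 85 ≈ 52745.3 mm ≈ 52.75 m.
Far limit Df = s·(H − f)/(H − s) = 34300 × (52745.3 − 85) / (52745.3 − 34300) = 34300 × 52660.3 / 18445.3 ≈ 97924 mm ≈ 97.9 m.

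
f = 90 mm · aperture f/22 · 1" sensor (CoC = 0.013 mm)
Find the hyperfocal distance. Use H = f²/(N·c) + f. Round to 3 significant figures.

28.4 m

Hyperfocal distance H = f²/(N·c) + f = 90²/(22 × 0.013) + 90 = 8100/0.286 + 90 ≈ 28411.7 mm ≈ 28.4 m.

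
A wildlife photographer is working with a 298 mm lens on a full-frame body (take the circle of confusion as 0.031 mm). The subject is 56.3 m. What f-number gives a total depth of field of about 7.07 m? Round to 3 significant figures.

f/3.20

Write h = H − f = f²/(N·c). The thin-lens limits are Dn = s·h/(h + (s−f)) and Df = s·h/(h − (s−f)), so DoF = Df − Dn = 2·s·(s−f)·h / (h² − (s−f)²).
That is a quadratic in h: DoF·h² − 2·s·(s−f)·h − DoF·(s−f)² = 0 ⇒ h = (s−f)·(s + √(s² + DoF²)) / DoF = 56002 × (56300 + √(56300² + 7070²)) / 7070 = 56002 × (56300 + 56742.2) / 7070 ≈ 895416 mm.
Then N = f²/(c·h) = 298² / (0.031 × 895416) = 88804 / 27758 ≈ 3.20.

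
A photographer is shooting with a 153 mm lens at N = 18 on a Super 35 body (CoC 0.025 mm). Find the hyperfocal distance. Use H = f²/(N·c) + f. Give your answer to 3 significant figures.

52.2 m

Hyperfocal distance H = f²/(N·c) + f = 153²/(18 × 0.025) + 153 = 23409/0.45 + 153 ≈ 52173.0 mm ≈ 52.2 m.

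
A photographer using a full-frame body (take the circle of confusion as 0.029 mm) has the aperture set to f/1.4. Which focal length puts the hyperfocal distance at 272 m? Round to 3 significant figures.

From H = f²/(N·c) + f, with f ≪ H: f ≈ √(H·N·c) = √(272000 × 1.4 × 0.029) = √11043 ≈ 105.1 mm.
The +f correction barely moves this — solving exactly, f² + N·c·f − N·c·H = 0 ⇒ f = (−N·c + √((N·c)² + 4·N·c·H))/2 = (−0.0406 + √44173)/2 ≈ 105.07 mm, so f ≈ 105 mm.

105 mm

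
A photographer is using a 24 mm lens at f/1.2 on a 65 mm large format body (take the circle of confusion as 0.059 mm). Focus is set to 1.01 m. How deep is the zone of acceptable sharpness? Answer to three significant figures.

Hyperfocal distance H = f²/(N·c) + f = 24²/(1.2 × 0.059) + 24 = 576/0.0708 + 24 ≈ 8159.6 mm ≈ 8.160 m.
Near limit Dn = s·(H − f)/(H + s − 2f) = 1010 × (8159.6 − 24) / (8159.6 + 1010 − 2 × 24) = 1010 × 8135.6 / 9121.6 ≈ 900.82 mm.
Far limit Df = s·(H − f)/(H − s) = 1010 × (8159.6 − 24) / (8159.6 − 1010) = 1010 × 8135.6 / 7149.6 ≈ 1149.29 mm.
Depth of field = Df − Dn = 1149.29 − 900.82 ≈ 248.47 mm.

248 mm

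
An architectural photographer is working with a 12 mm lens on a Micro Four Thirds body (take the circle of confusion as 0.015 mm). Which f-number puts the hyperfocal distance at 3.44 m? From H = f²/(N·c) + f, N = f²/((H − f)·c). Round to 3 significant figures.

f/2.80

Rearrange H = f²/(N·c) + f for N: N = f² / ((H − f)·c).
N = 12² / ((3440 − 12) × 0.015) = 144 / 51.42 ≈ 2.80.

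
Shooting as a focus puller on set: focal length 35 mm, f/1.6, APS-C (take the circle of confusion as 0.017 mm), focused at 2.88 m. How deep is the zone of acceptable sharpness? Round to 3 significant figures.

Hyperfocal distance H = f²/(N·c) + f = 35²/(1.6 × 0.017) + 35 = 1225/0.0272 + 35 ≈ 45071.8 mm ≈ 45.07 m.
Near limit Dn = s·(H − f)/(H + s − 2f) = 2880 × (45071.8 − 35) / (45071.8 + 2880 − 2 × 35) = 2880 × 45036.8 / 47881.8 ≈ 2708.88 mm.
Far limit Df = s·(H − f)/(H − s) = 2880 × (45071.8 − 35) / (45071.8 − 2880) = 2880 × 45036.8 / 42191.8 ≈ 3074.20 mm.
Depth of field = Df − Dn = 3074.20 − 2708.88 ≈ 365.32 mm.

365 mm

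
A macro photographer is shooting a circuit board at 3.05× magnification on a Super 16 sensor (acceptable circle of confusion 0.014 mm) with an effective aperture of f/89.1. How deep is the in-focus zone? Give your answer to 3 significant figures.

At magnification m, DoF ≈ 2·N_eff·c/m² = 2 × 89.1 × 0.014 / 3.05² = 2.495 / 9.302 ≈ 0.268 mm.

0.268 mm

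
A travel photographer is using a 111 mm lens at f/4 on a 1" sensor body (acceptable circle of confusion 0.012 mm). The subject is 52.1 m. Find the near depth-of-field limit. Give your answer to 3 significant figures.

43.3 m

Hyperfocal distance H = f²/(N·c) + f = 111²/(4 × 0.012) + 111 = 12321/0.048 + 111 ≈ 256798.5 mm ≈ 256.8 m.
Near limit Dn = s·(H − f)/(H + s − 2f) = 52100 × (256798.5 − 111) / (256798.5 + 52100 − 2 × 111) = 52100 × 256687.5 / 308676.5 ≈ 43325 mm ≈ 43.3 m.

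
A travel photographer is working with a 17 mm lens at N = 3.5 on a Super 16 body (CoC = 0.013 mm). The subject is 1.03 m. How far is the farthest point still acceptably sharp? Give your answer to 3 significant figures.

1.23 m

Hyperfocal distance H = f²/(N·c) + f = 17²/(3.5 × 0.013) + 17 = 289/0.0455 + 17 ≈ 6368.6 mm ≈ 6.369 m.
Far limit Df = s·(H − f)/(H − s) = 1030 × (6368.6 − 17) / (6368.6 − 1030) = 1030 × 6351.6 / 5338.6 ≈ 1225.4 mm ≈ 1.23 m.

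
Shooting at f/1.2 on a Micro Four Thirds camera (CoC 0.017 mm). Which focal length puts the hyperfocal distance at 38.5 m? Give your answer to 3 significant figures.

From H = f²/(N·c) + f, with f ≪ H: f ≈ √(H·N·c) = √(38500 × 1.2 × 0.017) = √785.40 ≈ 28.02 mm.
The +f correction barely moves this — solving exactly, f² + N·c·f − N·c·H = 0 ⇒ f = (−N·c + √((N·c)² + 4·N·c·H))/2 = (−0.0204 + √3141.6)/2 ≈ 28.015 mm, so f ≈ 28.0 mm.

28.0 mm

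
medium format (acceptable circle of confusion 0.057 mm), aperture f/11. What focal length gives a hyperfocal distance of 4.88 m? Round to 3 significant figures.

From H = f²/(N·c) + f, with f ≪ H: f ≈ √(H·N·c) = √(4880 × 11 × 0.057) = √3059.8 ≈ 55.32 mm.
Exact: f² + N·c·f − N·c·H = 0 ⇒ f = (−N·c + √((N·c)² + 4·N·c·H))/2 = (−0.627 + √12239)/2 ≈ 55.002 mm ≈ 55.0 mm.

55.0 mm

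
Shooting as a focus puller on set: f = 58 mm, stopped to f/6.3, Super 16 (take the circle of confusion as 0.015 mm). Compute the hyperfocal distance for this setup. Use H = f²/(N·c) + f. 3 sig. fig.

35.7 m

Hyperfocal distance H = f²/(N·c) + f = 58²/(6.3 × 0.015) + 58 = 3364/0.0945 + 58 ≈ 35655.9 mm ≈ 35.7 m.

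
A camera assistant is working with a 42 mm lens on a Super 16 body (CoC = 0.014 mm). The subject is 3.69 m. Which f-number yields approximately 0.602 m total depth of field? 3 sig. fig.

Write h = H − f = f²/(N·c). The thin-lens limits are Dn = s·h/(h + (s−f)) and Df = s·h/(h − (s−f)), so DoF = Df − Dn = 2·s·(s−f)·h / (h² − (s−f)²).
That is a quadratic in h: DoF·h² − 2·s·(s−f)·h − DoF·(s−f)² = 0 ⇒ h = (s−f)·(s + √(s² + DoF²)) / DoF = 3648 × (3690 + √(3690² + 602²)) / 602 = 3648 × (3690 + 3738.78) / 602 ≈ 45017 mm.
Then N = f²/(c·h) = 42² / (0.014 × 45017) = 1764 / 630.24 ≈ 2.80.

f/2.80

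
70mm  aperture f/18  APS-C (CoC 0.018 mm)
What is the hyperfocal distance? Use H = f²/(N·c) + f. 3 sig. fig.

Hyperfocal distance H = f²/(N·c) + f = 70²/(18 × 0.018) + 70 = 4900/0.324 + 70 ≈ 15193.5 mm ≈ 15.2 m.

15.2 m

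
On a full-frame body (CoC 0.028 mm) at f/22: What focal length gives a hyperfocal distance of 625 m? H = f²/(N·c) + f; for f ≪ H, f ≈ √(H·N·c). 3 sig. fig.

From H = f²/(N·c) + f, with f ≪ H: f ≈ √(H·N·c) = √(625000 × 22 × 0.028) = √385000 ≈ 620.5 mm.
Exact: f² + N·c·f − N·c·H = 0 ⇒ f = (−N·c + √((N·c)² + 4·N·c·H))/2 = (−0.616 + √1540000)/2 ≈ 620.18 mm ≈ 620 mm.

620 mm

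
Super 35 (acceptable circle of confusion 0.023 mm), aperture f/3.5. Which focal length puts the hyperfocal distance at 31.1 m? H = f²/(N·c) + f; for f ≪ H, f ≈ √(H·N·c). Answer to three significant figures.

From H = f²/(N·c) + f, with f ≪ H: f ≈ √(H·N·c) = √(31100 × 3.5 × 0.023) = √2503.6 ≈ 50.04 mm.
The +f correction barely moves this — solving exactly, f² + N·c·f − N·c·H = 0 ⇒ f = (−N·c + √((N·c)² + 4·N·c·H))/2 = (−0.0805 + √10014)/2 ≈ 49.995 mm, so f ≈ 50.0 mm.

50.0 mm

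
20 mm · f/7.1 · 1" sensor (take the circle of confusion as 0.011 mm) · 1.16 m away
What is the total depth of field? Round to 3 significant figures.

Hyperfocal distance H = f²/(N·c) + f = 20²/(7.1 × 0.011) + 20 = 400/0.0781 + 20 ≈ 5141.6 mm ≈ 5.142 m.
Near limit Dn = s·(H − f)/(H + s − 2f) = 1160 × (5141.6 − 20) / (5141.6 + 1160 − 2 × 20) = 1160 × 5121.6 / 6261.6 ≈ 948.81 mm.
Far limit Df = s·(H − f)/(H − s) = 1160 × (5141.6 − 20) / (5141.6 − 1160) = 1160 × 5121.6 / 3981.6 ≈ 1492.12 mm.
Depth of field = Df − Dn = 1492.12 − 948.81 ≈ 543.31 mm ≈ 0.543 m.

0.543 m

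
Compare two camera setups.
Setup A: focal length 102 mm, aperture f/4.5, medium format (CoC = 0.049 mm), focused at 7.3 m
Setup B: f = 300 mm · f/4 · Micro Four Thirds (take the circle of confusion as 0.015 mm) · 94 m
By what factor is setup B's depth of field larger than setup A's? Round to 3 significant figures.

5.17

Setup A: H = 102²/(4.5×0.049) + 102 ≈ 47285.7 mm; DoF = Df − Dn = 8614.1 − 6333.8 ≈ 2280.3 mm.
Setup B: H = 300²/(4×0.015) + 300 ≈ 1500300.0 mm; DoF = Df − Dn = 100263 − 88473 ≈ 11790 mm.
Ratio = 11790 / 2280.3 ≈ 5.17.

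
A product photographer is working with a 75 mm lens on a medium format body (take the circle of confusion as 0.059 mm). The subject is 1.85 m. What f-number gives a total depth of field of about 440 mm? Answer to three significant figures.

f/6.30

Write h = H − f = f²/(N·c). The thin-lens limits are Dn = s·h/(h + (s−f)) and Df = s·h/(h − (s−f)), so DoF = Df − Dn = 2·s·(s−f)·h / (h² − (s−f)²).
That is a quadratic in h: DoF·h² − 2·s·(s−f)·h − DoF·(s−f)² = 0 ⇒ h = (s−f)·(s + √(s² + DoF²)) / DoF = 1775 × (1850 + √(1850² + 440²)) / 440 = 1775 × (1850 + 1901.60) / 440 ≈ 15134 mm.
Then N = f²/(c·h) = 75² / (0.059 × 15134) = 5625 / 892.92 ≈ 6.30.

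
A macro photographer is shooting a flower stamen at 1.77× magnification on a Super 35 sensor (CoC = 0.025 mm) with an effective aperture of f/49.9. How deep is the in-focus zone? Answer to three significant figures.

0.796 mm

At magnification m, DoF ≈ 2·N_eff·c/m² = 2 × 49.9 × 0.025 / 1.77² = 2.495 / 3.133 ≈ 0.796 mm.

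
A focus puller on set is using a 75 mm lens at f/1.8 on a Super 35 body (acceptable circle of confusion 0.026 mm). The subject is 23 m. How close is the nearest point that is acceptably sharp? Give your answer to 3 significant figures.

19.3 m

Hyperfocal distance H = f²/(N·c) + f = 75²/(1.8 × 0.026) + 75 = 5625/0.0468 + 75 ≈ 120267.3 mm ≈ 120.3 m.
Near limit Dn = s·(H − f)/(H + s − 2f) = 23000 × (120267.3 − 75) / (120267.3 + 23000 − 2 × 75) = 23000 × 120192.3 / 143117.3 ≈ 19316 mm ≈ 19.3 m.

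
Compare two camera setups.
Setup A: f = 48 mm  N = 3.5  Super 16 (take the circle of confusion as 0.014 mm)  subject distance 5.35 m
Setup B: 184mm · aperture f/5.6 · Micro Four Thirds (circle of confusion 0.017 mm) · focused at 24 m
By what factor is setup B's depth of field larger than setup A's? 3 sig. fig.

2.64

Setup A: H = 48²/(3.5×0.014) + 48 ≈ 47068.4 mm; DoF = Df − Dn = 6029.9 − 4807.9 ≈ 1222.0 mm.
Setup B: H = 184²/(5.6×0.017) + 184 ≈ 355814.3 mm; DoF = Df − Dn = 25722.6 − 22493.6 ≈ 3229.0 mm.
Ratio = 3229.0 / 1222.0 ≈ 2.64.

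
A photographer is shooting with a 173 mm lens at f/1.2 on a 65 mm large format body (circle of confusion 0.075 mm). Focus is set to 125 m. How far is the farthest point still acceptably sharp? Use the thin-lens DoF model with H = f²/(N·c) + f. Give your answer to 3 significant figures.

200 m

Hyperfocal distance H = f²/(N·c) + f = 173²/(1.2 × 0.075) + 173 = 29929/0.09 + 173 ≈ 332717.4 mm ≈ 332.7 m.
Far limit Df = s·(H − f)/(H − s) = 125000 × (332717.4 − 173) / (332717.4 − 125000) = 125000 × 332544.4 / 207717.4 ≈ 200118 mm ≈ 200 m.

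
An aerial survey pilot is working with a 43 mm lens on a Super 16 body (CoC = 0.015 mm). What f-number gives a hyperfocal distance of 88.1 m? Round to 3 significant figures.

Rearrange H = f²/(N·c) + f for N: N = f² / ((H − f)·c).
N = 43² / ((88100 − 43) × 0.015) = 1849 / 1321 ≈ 1.40.

f/1.40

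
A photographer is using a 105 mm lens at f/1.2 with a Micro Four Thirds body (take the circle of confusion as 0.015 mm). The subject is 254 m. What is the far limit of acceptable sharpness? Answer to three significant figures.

Hyperfocal distance H = f²/(N·c) + f = 105²/(1.2 × 0.015) + 105 = 11025/0.018 + 105 ≈ 612605.0 mm ≈ 612.6 m.
Far limit Df = s·(H − f)/(H − s) = 254000 × (612605.0 − 105) / (612605.0 − 254000) = 254000 × 612500.0 / 358605.0 ≈ 433834 mm ≈ 434 m.

434 m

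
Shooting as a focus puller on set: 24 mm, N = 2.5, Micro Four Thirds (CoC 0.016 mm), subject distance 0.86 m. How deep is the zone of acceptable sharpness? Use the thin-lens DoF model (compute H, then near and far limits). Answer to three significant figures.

100 mm

Hyperfocal distance H = f²/(N·c) + f = 24²/(2.5 × 0.016) + 24 = 576/0.04 + 24 ≈ 14424.0 mm ≈ 14.42 m.
Near limit Dn = s·(H − f)/(H + s − 2f) = 860 × (14424.0 − 24) / (14424.0 + 860 − 2 × 24) = 860 × 14400.0 / 15236.0 ≈ 812.81 mm.
Far limit Df = s·(H − f)/(H − s) = 860 × (14424.0 − 24) / (14424.0 − 860) = 860 × 14400.0 / 13564.0 ≈ 913.01 mm.
Depth of field = Df − Dn = 913.01 − 812.81 ≈ 100.20 mm.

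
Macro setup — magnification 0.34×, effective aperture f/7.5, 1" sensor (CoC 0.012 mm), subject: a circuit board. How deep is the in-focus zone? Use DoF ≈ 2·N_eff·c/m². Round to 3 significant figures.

1.56 mm

At magnification m, DoF ≈ 2·N_eff·c/m² = 2 × 7.5 × 0.012 / 0.34² = 0.18 / 0.1156 ≈ 1.56 mm.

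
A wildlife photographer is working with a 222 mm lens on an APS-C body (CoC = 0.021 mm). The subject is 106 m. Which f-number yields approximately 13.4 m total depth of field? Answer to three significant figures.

Write h = H − f = f²/(N·c). The thin-lens limits are Dn = s·h/(h + (s−f)) and Df = s·h/(h − (s−f)), so DoF = Df − Dn = 2·s·(s−f)·h / (h² − (s−f)²).
That is a quadratic in h: DoF·h² − 2·s·(s−f)·h − DoF·(s−f)² = 0 ⇒ h = (s−f)·(s + √(s² + DoF²)) / DoF = 105778 × (106000 + √(106000² + 13400²)) / 13400 = 105778 × (106000 + 106844) / 13400 ≈ 1680162 mm.
Then N = f²/(c·h) = 222² / (0.021 × 1680162) = 49284 / 35283 ≈ 1.40.

f/1.40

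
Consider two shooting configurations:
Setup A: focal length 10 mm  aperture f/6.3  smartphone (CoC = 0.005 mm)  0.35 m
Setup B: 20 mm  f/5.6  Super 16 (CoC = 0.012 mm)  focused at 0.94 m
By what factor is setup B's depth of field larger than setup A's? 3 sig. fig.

Setup A: H = 10²/(6.3×0.005) + 10 ≈ 3184.6 mm; DoF = Df − Dn = 391.981 − 316.141 ≈ 75.840 mm.
Setup B: H = 20²/(5.6×0.012) + 20 ≈ 5972.4 mm; DoF = Df − Dn = 1111.85 − 814.16 ≈ 297.69 mm.
Ratio = 297.69 / 75.840 ≈ 3.93.

3.93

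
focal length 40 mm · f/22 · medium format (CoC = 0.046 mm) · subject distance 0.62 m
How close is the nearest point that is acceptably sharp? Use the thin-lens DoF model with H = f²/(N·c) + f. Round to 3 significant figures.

454 mm

Hyperfocal distance H = f²/(N·c) + f = 40²/(22 × 0.046) + 40 = 1600/1.012 + 40 ≈ 1621.0 mm ≈ 1.621 m.
Near limit Dn = s·(H − f)/(H + s − 2f) = 620 × (1621.0 − 40) / (1621.0 + 620 − 2 × 40) = 620 × 1581.0 / 2161.0 ≈ 453.60 mm.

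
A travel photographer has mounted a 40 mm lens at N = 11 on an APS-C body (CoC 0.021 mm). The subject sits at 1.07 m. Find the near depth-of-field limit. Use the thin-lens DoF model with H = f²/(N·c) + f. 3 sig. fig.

Hyperfocal distance H = f²/(N·c) + f = 40²/(11 × 0.021) + 40 = 1600/0.231 + 40 ≈ 6966.4 mm ≈ 6.966 m.
Near limit Dn = s·(H − f)/(H + s − 2f) = 1070 × (6966.4 − 40) / (6966.4 + 1070 − 2 × 40) = 1070 × 6926.4 / 7956.4 ≈ 931.48 mm ≈ 0.931 m.

0.931 m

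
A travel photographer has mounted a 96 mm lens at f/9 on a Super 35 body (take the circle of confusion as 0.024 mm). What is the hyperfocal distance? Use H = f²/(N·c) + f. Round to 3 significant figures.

42.8 m

Hyperfocal distance H = f²/(N·c) + f = 96²/(9 × 0.024) + 96 = 9216/0.216 + 96 ≈ 42762.7 mm ≈ 42.8 m.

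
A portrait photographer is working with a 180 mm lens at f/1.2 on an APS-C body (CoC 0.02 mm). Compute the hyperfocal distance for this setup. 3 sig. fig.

Hyperfocal distance H = f²/(N·c) + f = 180²/(1.2 × 0.02) + 180 = 32400/0.024 + 180 ≈ 1350180.0 mm ≈ 1350 m.

1350 m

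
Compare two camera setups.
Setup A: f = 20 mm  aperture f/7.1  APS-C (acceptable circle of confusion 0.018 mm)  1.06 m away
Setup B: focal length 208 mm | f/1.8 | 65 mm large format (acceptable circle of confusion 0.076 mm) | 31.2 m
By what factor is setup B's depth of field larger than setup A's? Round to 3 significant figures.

Setup A: H = 20²/(7.1×0.018) + 20 ≈ 3149.9 mm; DoF = Df − Dn = 1587.49 − 795.63 ≈ 791.86 mm.
Setup B: H = 208²/(1.8×0.076) + 208 ≈ 316465.3 mm; DoF = Df − Dn = 34589.7 − 28415.4 ≈ 6174.3 mm.
Ratio = 6174.3 / 791.86 ≈ 7.80.

7.80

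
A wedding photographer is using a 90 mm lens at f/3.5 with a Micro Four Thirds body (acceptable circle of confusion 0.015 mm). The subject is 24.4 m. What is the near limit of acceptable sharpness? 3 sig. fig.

21.1 m

Hyperfocal distance H = f²/(N·c) + f = 90²/(3.5 × 0.015) + 90 = 8100/0.0525 + 90 ≈ 154375.7 mm ≈ 154.4 m.
Near limit Dn = s·(H − f)/(H + s − 2f) = 24400 × (154375.7 − 90) / (154375.7 + 24400 − 2 × 90) = 24400 × 154285.7 / 178595.7 ≈ 21079 mm ≈ 21.1 m.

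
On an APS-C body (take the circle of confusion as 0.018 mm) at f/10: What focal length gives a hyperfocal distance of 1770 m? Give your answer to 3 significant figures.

From H = f²/(N·c) + f, with f ≪ H: f ≈ √(H·N·c) = √(1770000 × 10 × 0.018) = √318600 ≈ 564.4 mm.
The +f correction barely moves this — solving exactly, f² + N·c·f − N·c·H = 0 ⇒ f = (−N·c + √((N·c)² + 4·N·c·H))/2 = (−0.18 + √1274400)/2 ≈ 564.36 mm, so f ≈ 564 mm.

564 mm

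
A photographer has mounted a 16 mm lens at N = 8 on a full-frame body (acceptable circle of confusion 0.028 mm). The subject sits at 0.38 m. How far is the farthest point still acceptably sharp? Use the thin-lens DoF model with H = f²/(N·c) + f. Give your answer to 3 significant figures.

0.558 m

Hyperfocal distance H = f²/(N·c) + f = 16²/(8 × 0.028) + 16 = 256/0.224 + 16 ≈ 1158.9 mm ≈ 1.159 m.
Far limit Df = s·(H − f)/(H − s) = 380 × (1158.9 − 16) / (1158.9 − 380) = 380 × 1142.9 / 778.9 ≈ 557.59 mm ≈ 0.558 m.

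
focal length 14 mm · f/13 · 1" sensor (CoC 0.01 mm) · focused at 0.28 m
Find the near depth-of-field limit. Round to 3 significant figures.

Hyperfocal distance H = f²/(N·c) + f = 14²/(13 × 0.01) + 14 = 196/0.13 + 14 ≈ 1521.7 mm ≈ 1.522 m.
Near limit Dn = s·(H − f)/(H + s − 2f) = 280 × (1521.7 − 14) / (1521.7 + 280 − 2 × 14) = 280 × 1507.7 / 1773.7 ≈ 238.01 mm.

238 mm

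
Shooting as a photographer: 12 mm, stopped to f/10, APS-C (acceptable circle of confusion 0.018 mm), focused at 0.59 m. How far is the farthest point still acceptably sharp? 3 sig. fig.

2.13 m

Hyperfocal distance H = f²/(N·c) + f = 12²/(10 × 0.018) + 12 = 144/0.18 + 12 ≈ 812.0 mm ≈ 0.812 m.
Far limit Df = s·(H − f)/(H − s) = 590 × (812.0 − 12) / (812.0 − 590) = 590 × 800.0 / 222.0 ≈ 2126.1 mm ≈ 2.13 m.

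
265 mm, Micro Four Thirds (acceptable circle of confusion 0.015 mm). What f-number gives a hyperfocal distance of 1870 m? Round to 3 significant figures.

f/2.50

Rearrange H = f²/(N·c) + f for N: N = f² / ((H − f)·c).
N = 265² / ((1870000 − 265) × 0.015) = 70225 / 28046 ≈ 2.50.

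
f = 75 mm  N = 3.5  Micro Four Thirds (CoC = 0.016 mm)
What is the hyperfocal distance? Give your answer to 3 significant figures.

Hyperfocal distance H = f²/(N·c) + f = 75²/(3.5 × 0.016) + 75 = 5625/0.056 + 75 ≈ 100521.4 mm ≈ 101 m.

101 m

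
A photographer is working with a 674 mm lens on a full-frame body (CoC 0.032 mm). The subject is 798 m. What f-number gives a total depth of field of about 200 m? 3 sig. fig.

Write h = H − f = f²/(N·c). The thin-lens limits are Dn = s·h/(h + (s−f)) and Df = s·h/(h − (s−f)), so DoF = Df − Dn = 2·s·(s−f)·h / (h² − (s−f)²).
That is a quadratic in h: DoF·h² − 2·s·(s−f)·h − DoF·(s−f)² = 0 ⇒ h = (s−f)·(s + √(s² + DoF²)) / DoF = 797326 × (798000 + √(798000² + 200000²)) / 200000 = 797326 × (798000 + 822681) / 200000 ≈ 6461055 mm.
Then N = f²/(c·h) = 674² / (0.032 × 6461055) = 454276 / 206754 ≈ 2.20.

f/2.20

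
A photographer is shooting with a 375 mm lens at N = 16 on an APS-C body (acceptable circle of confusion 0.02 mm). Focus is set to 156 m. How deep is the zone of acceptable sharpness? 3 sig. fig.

126 m

Hyperfocal distance H = f²/(N·c) + f = 375²/(16 × 0.02) + 375 = 140625/0.32 + 375 ≈ 439828.1 mm ≈ 439.8 m.
Near limit Dn = s·(H − f)/(H + s − 2f) = 156000 × (439828.1 − 375) / (439828.1 + 156000 − 2 × 375) = 156000 × 439453.1 / 595078.1 ≈ 115203 mm.
Far limit Df = s·(H − f)/(H − s) = 156000 × (439828.1 − 375) / (439828.1 − 156000) = 156000 × 439453.1 / 283828.1 ≈ 241536 mm.
Depth of field = Df − Dn = 241536 − 115203 ≈ 126333 mm ≈ 126 m.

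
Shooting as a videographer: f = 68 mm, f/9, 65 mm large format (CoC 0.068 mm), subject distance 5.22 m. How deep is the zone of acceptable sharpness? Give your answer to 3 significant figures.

13.3 m

Hyperfocal distance H = f²/(N·c) + f = 68²/(9 × 0.068) + 68 = 4624/0.612 + 68 ≈ 7623.6 mm ≈ 7.624 m.
Near limit Dn = s·(H − f)/(H + s − 2f) = 5220 × (7623.6 − 68) / (7623.6 + 5220 − 2 × 68) = 5220 × 7555.6 / 12707.6 ≈ 3104 mm.
Far limit Df = s·(H − f)/(H − s) = 5220 × (7623.6 − 68) / (7623.6 − 5220) = 5220 × 7555.6 / 2403.6 ≈ 16409 mm.
Depth of field = Df − Dn = 16409 − 3104 ≈ 13305 mm ≈ 13.3 m.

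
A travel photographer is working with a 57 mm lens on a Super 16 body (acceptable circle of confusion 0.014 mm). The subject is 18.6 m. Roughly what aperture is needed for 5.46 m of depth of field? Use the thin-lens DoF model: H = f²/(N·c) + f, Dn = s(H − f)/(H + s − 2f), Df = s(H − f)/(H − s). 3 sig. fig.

Write h = H − f = f²/(N·c). The thin-lens limits are Dn = s·h/(h + (s−f)) and Df = s·h/(h − (s−f)), so DoF = Df − Dn = 2·s·(s−f)·h / (h² − (s−f)²).
That is a quadratic in h: DoF·h² − 2·s·(s−f)·h − DoF·(s−f)² = 0 ⇒ h = (s−f)·(s + √(s² + DoF²)) / DoF = 18543 × (18600 + √(18600² + 5460²)) / 5460 = 18543 × (18600 + 19384.8) / 5460 ≈ 129002 mm.
Then N = f²/(c·h) = 57² / (0.014 × 129002) = 3249 / 1806.0 ≈ 1.80.

f/1.80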